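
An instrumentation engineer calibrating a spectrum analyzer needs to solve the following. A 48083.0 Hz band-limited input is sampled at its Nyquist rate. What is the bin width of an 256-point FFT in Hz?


Step 1 — Nyquist sampling rate:
fs = 2 * fmax = 2 * 48083.0 = 96166.0 Hz

Step 2 — DFT bin spacing:
df = fs / N = 96166.0 / 256 = 375.6484 Hz

375.6484 Hz


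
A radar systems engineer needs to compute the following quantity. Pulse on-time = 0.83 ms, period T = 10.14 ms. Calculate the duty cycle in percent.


Duty cycle as a percentage:
DC = (t_on / T) * 100
   = (0.83 / 10.14) * 100
   = 0.081854 * 100
   = 8.19 %

8.19 %


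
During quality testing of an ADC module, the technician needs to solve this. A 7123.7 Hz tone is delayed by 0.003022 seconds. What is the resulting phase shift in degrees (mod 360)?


Phase shift from frequency and time delay:
phi = 360 * f * t_delay
    = 360 * 7123.7 * 0.003022
    = 7750.02 degrees
    mod 360 = 190.02 degrees

190.02 degrees


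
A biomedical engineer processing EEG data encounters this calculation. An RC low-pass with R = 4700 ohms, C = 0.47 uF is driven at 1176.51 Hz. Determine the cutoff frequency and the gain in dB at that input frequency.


Step 1 — cutoff frequency:
fc = 1 / (2*pi*R*C)
C = 0.47 uF = 4.7e-07 F
fc = 1 / (2*pi*4700*4.7e-07)
   = 72.0484 Hz

Step 2 — magnitude at f = 1176.51 Hz:
|H(f)| = 1 / sqrt(1 + (f/fc)^2)
f/fc = 1176.51 / 72.0484 = 16.32944
|H| = 1 / sqrt(1 + 266.650611) = 0.0611246
|H|_dB = 20*log10(0.0611246) = -24.28 dB

fc = 72.0484 Hz; |H(1176.51 Hz)| = -24.28 dB


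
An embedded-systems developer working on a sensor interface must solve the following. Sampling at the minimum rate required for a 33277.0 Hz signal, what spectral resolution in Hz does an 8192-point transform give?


Step 1 — Nyquist sampling rate:
fs = 2 * fmax = 2 * 33277.0 = 66554.0 Hz

Step 2 — DFT bin spacing:
df = fs / N = 66554.0 / 8192 = 8.1243 Hz

8.1243 Hz


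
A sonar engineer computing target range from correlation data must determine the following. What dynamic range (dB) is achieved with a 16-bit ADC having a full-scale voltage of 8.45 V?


Dynamic range from full-scale to LSB:
V_min = V_max / 2^bits = 8.45 / 2^16
DR = 20 * log10(V_max / V_min)
   = 20 * log10(2^16)
   = 20 * 16 * log10(2)
   = 96.33 dB

96.33 dB


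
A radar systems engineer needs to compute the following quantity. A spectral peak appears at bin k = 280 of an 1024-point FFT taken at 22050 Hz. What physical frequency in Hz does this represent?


Frequency of DFT bin k:
f_k = k * fs / N
    = 280 * 22050 / 1024
    = 6174000 / 1024
    = 6029.297 Hz

6029.297 Hz


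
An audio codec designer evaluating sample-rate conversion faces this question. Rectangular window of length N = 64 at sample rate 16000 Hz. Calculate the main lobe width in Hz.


Main lobe width for a rectangular window:
Width = 2 * fs / N
      = 2 * 16000 / 64
      = 32000 / 64
      = 500.0 Hz

500.0 Hz


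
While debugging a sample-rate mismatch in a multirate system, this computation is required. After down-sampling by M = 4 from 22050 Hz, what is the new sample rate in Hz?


Decimation reduces the sample rate:
fs_out = fs_in / M
       = 22050 / 4
       = 5512.5 Hz

5512.5 Hz


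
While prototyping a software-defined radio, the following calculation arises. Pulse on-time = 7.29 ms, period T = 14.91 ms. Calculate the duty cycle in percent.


Duty cycle as a percentage:
DC = (t_on / T) * 100
   = (7.29 / 14.91) * 100
   = 0.488934 * 100
   = 48.89 %

48.89 %


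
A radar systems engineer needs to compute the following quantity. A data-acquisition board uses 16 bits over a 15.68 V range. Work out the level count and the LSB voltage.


Step 1 — number of quantization levels:
L = 2^N = 2^16 = 65536

Step 2 — LSB step size:
delta = Vfs / L
      = 15.68 / 65536
      = 0.00023926 V

Levels = 65536; step size = 0.00023926 V


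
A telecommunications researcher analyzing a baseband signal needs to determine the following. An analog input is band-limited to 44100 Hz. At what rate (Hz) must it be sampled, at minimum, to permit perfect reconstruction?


The Nyquist rate is twice the maximum frequency component.
fs_min = 2 * fmax
      = 2 * 44100
      = 88200 Hz

88200


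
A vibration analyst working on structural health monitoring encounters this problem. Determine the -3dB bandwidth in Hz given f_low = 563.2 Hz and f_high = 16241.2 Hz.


Bandwidth is the difference of -3dB frequencies:
BW = f_high - f_low
   = 16241.2 - 563.2
   = 15678.0 Hz

15678.0 Hz


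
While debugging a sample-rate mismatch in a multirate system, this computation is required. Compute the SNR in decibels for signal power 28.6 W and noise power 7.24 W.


SNR in decibels:
SNR = 10 * log10(Ps / Pn)
    = 10 * log10(28.6 / 7.24)
    = 10 * log10(3.9503)
    = 10 * 0.5966
    = 5.97 dB

5.97 dB


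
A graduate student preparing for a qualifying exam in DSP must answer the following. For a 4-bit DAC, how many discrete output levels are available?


Number of quantization levels = 2^N
= 2^4
= 16

16


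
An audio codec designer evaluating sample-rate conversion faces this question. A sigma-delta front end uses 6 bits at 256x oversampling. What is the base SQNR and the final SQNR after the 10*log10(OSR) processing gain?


Step 1 — baseline SQNR at Nyquist:
SQNR_base = 6.02*N + 1.76
          = 6.02*6 + 1.76
          = 37.88 dB

Step 2 — oversampling processing gain:
G = 10*log10(OSR) = 10*log10(256) = 24.08 dB

Step 3 — total:
SQNR_total = 37.88 + 24.08 = 61.96 dB

Base SQNR = 37.88 dB; oversampled SQNR = 61.96 dB


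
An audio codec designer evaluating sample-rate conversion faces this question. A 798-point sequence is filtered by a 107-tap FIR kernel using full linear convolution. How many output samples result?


Linear convolution output length:
L = N + M - 1
  = 798 + 107 - 1
  = 904 samples

904


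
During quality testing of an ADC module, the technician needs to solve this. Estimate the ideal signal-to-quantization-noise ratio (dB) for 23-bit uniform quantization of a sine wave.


Theoretical SNR for a full-scale sinusoid:
SNR = 6.02 * N + 1.76
    = 6.02 * 23 + 1.76
    = 138.46 + 1.76
    = 140.22 dB

140.22 dB


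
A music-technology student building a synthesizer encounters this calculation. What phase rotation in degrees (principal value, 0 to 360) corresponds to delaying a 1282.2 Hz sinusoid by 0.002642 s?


Phase shift from frequency and time delay:
phi = 360 * f * t_delay
    = 360 * 1282.2 * 0.002642
    = 1219.53 degrees
    mod 360 = 139.53 degrees

139.53 degrees


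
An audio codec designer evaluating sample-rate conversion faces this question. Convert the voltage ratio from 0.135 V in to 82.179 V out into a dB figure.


Voltage gain in dB:
G = 20 * log10(Vout / Vin)
  = 20 * log10(82.179 / 0.135)
  = 20 * log10(608.733333)
  = 20 * 2.784427
  = 55.69 dB

55.69 dB


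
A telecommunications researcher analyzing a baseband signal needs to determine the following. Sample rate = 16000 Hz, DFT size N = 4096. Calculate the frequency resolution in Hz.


DFT frequency resolution:
df = fs / N
   = 16000 / 4096
   = 3.9062 Hz

3.9062 Hz


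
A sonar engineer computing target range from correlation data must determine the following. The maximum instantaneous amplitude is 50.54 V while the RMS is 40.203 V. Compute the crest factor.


Crest factor is the ratio of peak to RMS:
CF = V_peak / V_rms
   = 50.54 / 40.203
   = 1.2571

1.2571


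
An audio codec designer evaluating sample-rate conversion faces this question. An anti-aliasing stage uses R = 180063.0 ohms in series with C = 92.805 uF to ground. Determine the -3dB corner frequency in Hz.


Cutoff frequency of a first-order RC filter:
fc = 1 / (2 * pi * R * C)
C = 92.805 uF = 9.2805e-05 F
fc = 1 / (2 * pi * 180063.0 * 9.2805e-05)
   = 1 / 104.99671823169
   = 0.009524 Hz

0.009524 Hz


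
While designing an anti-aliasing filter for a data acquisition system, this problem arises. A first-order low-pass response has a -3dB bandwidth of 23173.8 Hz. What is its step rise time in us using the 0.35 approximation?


Rise time from bandwidth relationship:
tr = 0.35 / BW
   = 0.35 / 23173.8
   = 1.510326317e-05 s
   = 15.1033 us

15.1033 us


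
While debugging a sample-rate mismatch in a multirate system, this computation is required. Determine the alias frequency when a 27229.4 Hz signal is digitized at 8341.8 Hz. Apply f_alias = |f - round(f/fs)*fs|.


Compute the nearest integer multiple of fs to the signal:
n = round(27229.4 / 8341.8) = 3
f_alias = |27229.4 - 3 * 8341.8|
        = |27229.4 - 25025.4|
        = 2204.0 Hz

2204.0


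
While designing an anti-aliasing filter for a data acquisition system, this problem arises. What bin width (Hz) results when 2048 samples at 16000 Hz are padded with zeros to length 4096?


Frequency resolution after zero-padding:
N_padded = 2048 * 2 = 4096
df = fs / N_padded
   = 16000 / 4096
   = 3.9062 Hz

3.9062 Hz


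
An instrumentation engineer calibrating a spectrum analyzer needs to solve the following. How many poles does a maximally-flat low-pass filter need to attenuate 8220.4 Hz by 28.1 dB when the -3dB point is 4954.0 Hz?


Butterworth filter order formula:
n = log10(10^(A/10) - 1) / (2 * log10(f_stop/f_pass))
10^(28.1/10) - 1 = 644.6542
f_stop/f_pass = 8220.4 / 4954.0 = 1.6593
n = 6.3867 -> ceil = 7

7


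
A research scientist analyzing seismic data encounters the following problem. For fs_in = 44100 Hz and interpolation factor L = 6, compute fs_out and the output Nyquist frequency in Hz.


Step 1 — output sample rate after interpolation by L:
fs_out = L * fs_in = 6 * 44100 = 264600 Hz

Step 2 — Nyquist frequency of the output stream:
f_Nyq = fs_out / 2 = 264600 / 2 = 132300.0 Hz

fs_out = 264600 Hz; f_Nyquist = 132300.0 Hz


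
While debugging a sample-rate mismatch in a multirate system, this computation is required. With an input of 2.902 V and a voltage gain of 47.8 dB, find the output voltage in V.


Output voltage from dB gain:
V_out = V_in * 10^(gain_dB / 20)
      = 2.902 * 10^(47.8 / 20)
      = 2.902 * 245.470892
      = 712.3565 V

712.3565 V


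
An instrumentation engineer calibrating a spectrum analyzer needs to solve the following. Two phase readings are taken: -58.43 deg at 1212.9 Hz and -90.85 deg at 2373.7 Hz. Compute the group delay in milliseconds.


Group delay from phase difference:
tau = -d(phi)/d(omega)
d(phi) = -32.42 deg = -0.565836 rad
d(omega) = 2*pi*(2373.7 - 1212.9) = 7293.5215 rad/s
tau = -(-0.565836) / 7293.5215
    = 0.0776 ms

0.0776 ms


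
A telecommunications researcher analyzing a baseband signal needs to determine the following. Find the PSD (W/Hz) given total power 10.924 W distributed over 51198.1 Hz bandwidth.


Power spectral density:
PSD = P / BW
    = 10.924 / 51198.1
    = 0.00021337 W/Hz

0.00021337 W/Hz


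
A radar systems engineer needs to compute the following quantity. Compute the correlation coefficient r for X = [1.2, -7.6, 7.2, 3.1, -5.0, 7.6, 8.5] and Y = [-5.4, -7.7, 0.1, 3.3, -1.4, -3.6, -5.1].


Pearson correlation coefficient (population):
r = cov(X,Y) / (std(X) * std(Y))
Mean X = 2.1429, Mean Y = -2.8286
Cov(X,Y) = 5.958367
Std(X) = 5.898149, Std(Y) = 3.469753
r = 0.2911

0.2911


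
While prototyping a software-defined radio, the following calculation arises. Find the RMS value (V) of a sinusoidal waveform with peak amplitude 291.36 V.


RMS voltage for a sinusoidal waveform:
V_rms = V_peak / sqrt(2)
      = 291.36 / 1.414214
      = 206.023 V

206.023 V


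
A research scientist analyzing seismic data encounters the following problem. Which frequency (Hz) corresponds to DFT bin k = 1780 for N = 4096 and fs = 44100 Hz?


Frequency of DFT bin k:
f_k = k * fs / N
    = 1780 * 44100 / 4096
    = 78498000 / 4096
    = 19164.551 Hz

19164.551 Hz


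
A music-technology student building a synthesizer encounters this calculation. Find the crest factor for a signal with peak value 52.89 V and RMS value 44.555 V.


Crest factor is the ratio of peak to RMS:
CF = V_peak / V_rms
   = 52.89 / 44.555
   = 1.1871

1.1871


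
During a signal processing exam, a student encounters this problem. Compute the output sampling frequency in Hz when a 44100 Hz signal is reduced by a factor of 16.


Decimation reduces the sample rate:
fs_out = fs_in / M
       = 44100 / 16
       = 2756.25 Hz

2756.25 Hz


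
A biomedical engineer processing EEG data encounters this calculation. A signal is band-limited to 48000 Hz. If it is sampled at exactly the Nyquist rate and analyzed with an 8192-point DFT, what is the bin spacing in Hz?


Step 1 — Nyquist sampling rate:
fs = 2 * fmax = 2 * 48000 = 96000 Hz

Step 2 — DFT bin spacing:
df = fs / N = 96000 / 8192 = 11.7188 Hz

11.7188 Hz


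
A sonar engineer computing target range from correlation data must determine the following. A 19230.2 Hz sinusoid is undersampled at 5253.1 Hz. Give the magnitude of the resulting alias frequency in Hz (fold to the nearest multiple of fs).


Compute the nearest integer multiple of fs to the signal:
n = round(19230.2 / 5253.1) = 4
f_alias = |19230.2 - 4 * 5253.1|
        = |19230.2 - 21012.4|
        = 1782.2 Hz

1782.2


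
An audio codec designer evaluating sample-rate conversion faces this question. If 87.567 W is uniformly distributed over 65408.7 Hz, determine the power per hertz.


Power spectral density:
PSD = P / BW
    = 87.567 / 65408.7
    = 0.00133877 W/Hz

0.00133877 W/Hz


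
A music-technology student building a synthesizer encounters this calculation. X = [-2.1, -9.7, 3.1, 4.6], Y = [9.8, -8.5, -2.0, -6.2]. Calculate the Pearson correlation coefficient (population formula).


Pearson correlation coefficient (population):
r = cov(X,Y) / (std(X) * std(Y))
Mean X = -1.025, Mean Y = -1.725
Cov(X,Y) = 5.019375
Std(X) = 5.591679, Std(Y) = 7.05031
r = 0.1273

0.1273


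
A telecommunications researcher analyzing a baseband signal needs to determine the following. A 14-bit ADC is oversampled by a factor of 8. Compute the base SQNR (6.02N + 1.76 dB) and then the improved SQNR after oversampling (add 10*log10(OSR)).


Step 1 — baseline SQNR at Nyquist:
SQNR_base = 6.02*N + 1.76
          = 6.02*14 + 1.76
          = 86.04 dB

Step 2 — oversampling processing gain:
G = 10*log10(OSR) = 10*log10(8) = 9.03 dB

Step 3 — total:
SQNR_total = 86.04 + 9.03 = 95.07 dB

Base SQNR = 86.04 dB; oversampled SQNR = 95.07 dB


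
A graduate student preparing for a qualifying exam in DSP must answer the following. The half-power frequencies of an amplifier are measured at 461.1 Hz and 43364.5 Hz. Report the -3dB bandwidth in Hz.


Bandwidth is the difference of -3dB frequencies:
BW = f_high - f_low
   = 43364.5 - 461.1
   = 42903.4 Hz

42903.4 Hz


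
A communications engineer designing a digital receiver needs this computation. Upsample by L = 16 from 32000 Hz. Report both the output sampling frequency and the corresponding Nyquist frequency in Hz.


Step 1 — output sample rate after interpolation by L:
fs_out = L * fs_in = 16 * 32000 = 512000 Hz

Step 2 — Nyquist frequency of the output stream:
f_Nyq = fs_out / 2 = 512000 / 2 = 256000.0 Hz

fs_out = 512000 Hz; f_Nyquist = 256000.0 Hz


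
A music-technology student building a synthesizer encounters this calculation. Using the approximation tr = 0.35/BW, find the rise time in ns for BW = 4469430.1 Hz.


Rise time from bandwidth relationship:
tr = 0.35 / BW
   = 0.35 / 4469430.1
   = 7.830976034e-08 s
   = 78.3098 ns

78.3098 ns


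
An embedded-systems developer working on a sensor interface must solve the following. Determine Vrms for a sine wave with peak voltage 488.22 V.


RMS voltage for a sinusoidal waveform:
V_rms = V_peak / sqrt(2)
      = 488.22 / 1.414214
      = 345.224 V

345.224 V


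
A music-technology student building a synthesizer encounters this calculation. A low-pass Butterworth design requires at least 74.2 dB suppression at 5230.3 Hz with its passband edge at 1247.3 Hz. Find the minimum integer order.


Butterworth filter order formula:
n = log10(10^(A/10) - 1) / (2 * log10(f_stop/f_pass))
10^(74.2/10) - 1 = 26302678.919
f_stop/f_pass = 5230.3 / 1247.3 = 4.1933
n = 5.9593 -> ceil = 6

6


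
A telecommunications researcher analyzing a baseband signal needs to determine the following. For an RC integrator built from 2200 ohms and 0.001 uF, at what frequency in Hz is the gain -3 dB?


Cutoff frequency of a first-order RC filter:
fc = 1 / (2 * pi * R * C)
C = 0.001 uF = 1e-09 F
fc = 1 / (2 * pi * 2200 * 1e-09)
   = 1 / 1.3823007675795e-05
   = 72343.155951 Hz

72343.155951 Hz


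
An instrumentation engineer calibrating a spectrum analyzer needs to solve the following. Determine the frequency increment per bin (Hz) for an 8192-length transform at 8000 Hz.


DFT frequency resolution:
df = fs / N
   = 8000 / 8192
   = 0.9766 Hz

0.9766 Hz


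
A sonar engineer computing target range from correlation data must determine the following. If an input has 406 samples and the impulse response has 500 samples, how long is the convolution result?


Linear convolution output length:
L = N + M - 1
  = 406 + 500 - 1
  = 905 samples

905


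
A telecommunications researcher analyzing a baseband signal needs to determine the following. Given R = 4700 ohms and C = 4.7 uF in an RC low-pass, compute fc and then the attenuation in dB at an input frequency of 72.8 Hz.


Step 1 — cutoff frequency:
fc = 1 / (2*pi*R*C)
C = 4.7 uF = 4.7e-06 F
fc = 1 / (2*pi*4700*4.7e-06)
   = 7.20484 Hz

Step 2 — magnitude at f = 72.8 Hz:
|H(f)| = 1 / sqrt(1 + (f/fc)^2)
f/fc = 72.8 / 7.20484 = 10.104319
|H| = 1 / sqrt(1 + 102.097262) = 0.0984864
|H|_dB = 20*log10(0.0984864) = -20.13 dB

fc = 7.20484 Hz; |H(72.8 Hz)| = -20.13 dB


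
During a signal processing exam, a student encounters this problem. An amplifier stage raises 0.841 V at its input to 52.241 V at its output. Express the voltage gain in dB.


Voltage gain in dB:
G = 20 * log10(Vout / Vin)
  = 20 * log10(52.241 / 0.841)
  = 20 * log10(62.117717)
  = 20 * 1.793215
  = 35.86 dB

35.86 dB


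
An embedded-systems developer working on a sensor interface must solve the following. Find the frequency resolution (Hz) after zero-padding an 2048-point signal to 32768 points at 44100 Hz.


Frequency resolution after zero-padding:
N_padded = 2048 * 16 = 32768
df = fs / N_padded
   = 44100 / 32768
   = 1.3458 Hz

1.3458 Hz


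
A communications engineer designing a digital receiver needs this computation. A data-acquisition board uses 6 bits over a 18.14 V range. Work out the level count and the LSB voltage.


Step 1 — number of quantization levels:
L = 2^N = 2^6 = 64

Step 2 — LSB step size:
delta = Vfs / L
      = 18.14 / 64
      = 0.2834375 V

Levels = 64; step size = 0.2834375 V


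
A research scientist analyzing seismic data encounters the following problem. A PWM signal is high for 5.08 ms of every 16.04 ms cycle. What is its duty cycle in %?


Duty cycle as a percentage:
DC = (t_on / T) * 100
   = (5.08 / 16.04) * 100
   = 0.316708 * 100
   = 31.67 %

31.67 %


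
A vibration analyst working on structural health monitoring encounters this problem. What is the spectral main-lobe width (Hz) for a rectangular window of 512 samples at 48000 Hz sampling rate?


Main lobe width for a rectangular window:
Width = 2 * fs / N
      = 2 * 48000 / 512
      = 96000 / 512
      = 187.5 Hz

187.5 Hz


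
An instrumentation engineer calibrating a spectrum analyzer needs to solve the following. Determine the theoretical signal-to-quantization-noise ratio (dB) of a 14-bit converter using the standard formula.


Theoretical SNR for a full-scale sinusoid:
SNR = 6.02 * N + 1.76
    = 6.02 * 14 + 1.76
    = 84.28 + 1.76
    = 86.04 dB

86.04 dB


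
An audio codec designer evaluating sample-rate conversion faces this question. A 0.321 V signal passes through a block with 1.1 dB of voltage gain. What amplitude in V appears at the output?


Output voltage from dB gain:
V_out = V_in * 10^(gain_dB / 20)
      = 0.321 * 10^(1.1 / 20)
      = 0.321 * 1.135011
      = 0.3643 V

0.3643 V


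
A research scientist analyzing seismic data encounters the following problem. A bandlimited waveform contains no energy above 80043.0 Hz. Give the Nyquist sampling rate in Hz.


The Nyquist rate is twice the maximum frequency component.
fs_min = 2 * fmax
      = 2 * 80043.0
      = 160086.0 Hz

160086.0


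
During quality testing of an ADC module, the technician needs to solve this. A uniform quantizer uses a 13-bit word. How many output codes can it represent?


Number of quantization levels = 2^N
= 2^13
= 8192

8192


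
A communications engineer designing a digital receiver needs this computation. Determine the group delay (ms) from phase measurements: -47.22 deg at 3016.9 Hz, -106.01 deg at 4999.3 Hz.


Group delay from phase difference:
tau = -d(phi)/d(omega)
d(phi) = -58.79 deg = -1.026079 rad
d(omega) = 2*pi*(4999.3 - 3016.9) = 12455.7866 rad/s
tau = -(-1.026079) / 12455.7866
    = 0.0824 ms

0.0824 ms


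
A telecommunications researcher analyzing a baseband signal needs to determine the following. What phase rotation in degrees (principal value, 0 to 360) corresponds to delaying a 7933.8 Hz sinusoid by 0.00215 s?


Phase shift from frequency and time delay:
phi = 360 * f * t_delay
    = 360 * 7933.8 * 0.00215
    = 6140.76 degrees
    mod 360 = 20.76 degrees

20.76 degrees


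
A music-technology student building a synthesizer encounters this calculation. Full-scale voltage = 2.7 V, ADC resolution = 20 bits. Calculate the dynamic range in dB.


Dynamic range from full-scale to LSB:
V_min = V_max / 2^bits = 2.7 / 2^20
DR = 20 * log10(V_max / V_min)
   = 20 * log10(2^20)
   = 20 * 20 * log10(2)
   = 120.41 dB

120.41 dB


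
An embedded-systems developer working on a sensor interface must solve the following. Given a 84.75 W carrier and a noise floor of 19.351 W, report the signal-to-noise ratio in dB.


SNR in decibels:
SNR = 10 * log10(Ps / Pn)
    = 10 * log10(84.75 / 19.351)
    = 10 * log10(4.3796)
    = 10 * 0.6414
    = 6.41 dB

6.41 dB


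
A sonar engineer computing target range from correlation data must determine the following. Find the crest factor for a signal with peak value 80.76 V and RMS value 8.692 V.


Crest factor is the ratio of peak to RMS:
CF = V_peak / V_rms
   = 80.76 / 8.692
   = 9.2913

9.2913


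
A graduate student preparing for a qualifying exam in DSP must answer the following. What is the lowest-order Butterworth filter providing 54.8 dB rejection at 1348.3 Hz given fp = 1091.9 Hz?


Butterworth filter order formula:
n = log10(10^(A/10) - 1) / (2 * log10(f_stop/f_pass))
10^(54.8/10) - 1 = 301994.172
f_stop/f_pass = 1348.3 / 1091.9 = 1.2348
n = 29.9115 -> ceil = 30

30


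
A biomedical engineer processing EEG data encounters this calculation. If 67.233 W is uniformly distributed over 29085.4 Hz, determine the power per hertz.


Power spectral density:
PSD = P / BW
    = 67.233 / 29085.4
    = 0.00231157 W/Hz

0.00231157 W/Hz


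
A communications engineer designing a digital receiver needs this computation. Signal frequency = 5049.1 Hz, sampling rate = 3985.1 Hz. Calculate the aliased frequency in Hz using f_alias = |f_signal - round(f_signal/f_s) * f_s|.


Compute the nearest integer multiple of fs to the signal:
n = round(5049.1 / 3985.1) = 1
f_alias = |5049.1 - 1 * 3985.1|
        = |5049.1 - 3985.1|
        = 1064.0 Hz

1064.0


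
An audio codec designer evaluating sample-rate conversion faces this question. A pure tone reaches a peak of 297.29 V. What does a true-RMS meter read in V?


RMS voltage for a sinusoidal waveform:
V_rms = V_peak / sqrt(2)
      = 297.29 / 1.414214
      = 210.216 V

210.216 V


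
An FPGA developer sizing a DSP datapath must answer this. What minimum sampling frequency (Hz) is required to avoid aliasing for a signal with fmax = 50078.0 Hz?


The Nyquist rate is twice the maximum frequency component.
fs_min = 2 * fmax
      = 2 * 50078.0
      = 100156.0 Hz

100156.0


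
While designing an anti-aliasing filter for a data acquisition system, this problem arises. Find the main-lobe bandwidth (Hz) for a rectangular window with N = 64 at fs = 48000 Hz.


Main lobe width for a rectangular window:
Width = 2 * fs / N
      = 2 * 48000 / 64
      = 96000 / 64
      = 1500.0 Hz

1500.0 Hz


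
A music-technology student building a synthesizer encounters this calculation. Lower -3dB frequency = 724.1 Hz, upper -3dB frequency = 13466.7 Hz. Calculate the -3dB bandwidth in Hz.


Bandwidth is the difference of -3dB frequencies:
BW = f_high - f_low
   = 13466.7 - 724.1
   = 12742.6 Hz

12742.6 Hz


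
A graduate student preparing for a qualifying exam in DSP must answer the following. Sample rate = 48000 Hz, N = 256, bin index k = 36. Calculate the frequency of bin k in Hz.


Frequency of DFT bin k:
f_k = k * fs / N
    = 36 * 48000 / 256
    = 1728000 / 256
    = 6750.0 Hz

6750.0 Hz


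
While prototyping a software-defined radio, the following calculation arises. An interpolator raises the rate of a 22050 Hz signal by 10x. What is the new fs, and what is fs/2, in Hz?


Step 1 — output sample rate after interpolation by L:
fs_out = L * fs_in = 10 * 22050 = 220500 Hz

Step 2 — Nyquist frequency of the output stream:
f_Nyq = fs_out / 2 = 220500 / 2 = 110250.0 Hz

fs_out = 220500 Hz; f_Nyquist = 110250.0 Hz


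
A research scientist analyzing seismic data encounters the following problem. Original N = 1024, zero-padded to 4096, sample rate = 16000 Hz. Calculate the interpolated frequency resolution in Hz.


Frequency resolution after zero-padding:
N_padded = 1024 * 4 = 4096
df = fs / N_padded
   = 16000 / 4096
   = 3.9062 Hz

3.9062 Hz


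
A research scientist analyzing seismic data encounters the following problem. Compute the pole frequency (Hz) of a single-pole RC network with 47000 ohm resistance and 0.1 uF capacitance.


Cutoff frequency of a first-order RC filter:
fc = 1 / (2 * pi * R * C)
C = 0.1 uF = 1e-07 F
fc = 1 / (2 * pi * 47000 * 1e-07)
   = 1 / 0.029530970943744
   = 33.862754 Hz

33.862754 Hz


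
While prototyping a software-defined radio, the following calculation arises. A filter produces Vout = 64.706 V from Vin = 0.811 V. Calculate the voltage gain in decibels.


Voltage gain in dB:
G = 20 * log10(Vout / Vin)
  = 20 * log10(64.706 / 0.811)
  = 20 * log10(79.78545)
  = 20 * 1.901924
  = 38.04 dB

38.04 dB


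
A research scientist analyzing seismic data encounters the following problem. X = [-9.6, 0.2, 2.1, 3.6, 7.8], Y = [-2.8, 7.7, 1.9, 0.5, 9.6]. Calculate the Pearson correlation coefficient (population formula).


Pearson correlation coefficient (population):
r = cov(X,Y) / (std(X) * std(Y))
Mean X = 0.82, Mean Y = 3.38
Cov(X,Y) = 19.0464
Std(X) = 5.780104, Std(Y) = 4.604954
r = 0.7156

0.7156


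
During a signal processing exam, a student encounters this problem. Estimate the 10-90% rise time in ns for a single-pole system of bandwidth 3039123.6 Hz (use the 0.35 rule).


Rise time from bandwidth relationship:
tr = 0.35 / BW
   = 0.35 / 3039123.6
   = 1.151647797e-07 s
   = 115.1648 ns

115.1648 ns


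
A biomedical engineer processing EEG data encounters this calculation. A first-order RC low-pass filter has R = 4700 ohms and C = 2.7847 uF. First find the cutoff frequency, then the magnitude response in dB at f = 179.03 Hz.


Step 1 — cutoff frequency:
fc = 1 / (2*pi*R*C)
C = 2.7847 uF = 2.7847e-06 F
fc = 1 / (2*pi*4700*2.7847e-06)
   = 12.1603 Hz

Step 2 — magnitude at f = 179.03 Hz:
|H(f)| = 1 / sqrt(1 + (f/fc)^2)
f/fc = 179.03 / 12.1603 = 14.722499
|H| = 1 / sqrt(1 + 216.751977) = 0.0677671
|H|_dB = 20*log10(0.0677671) = -23.38 dB

fc = 12.1603 Hz; |H(179.03 Hz)| = -23.38 dB


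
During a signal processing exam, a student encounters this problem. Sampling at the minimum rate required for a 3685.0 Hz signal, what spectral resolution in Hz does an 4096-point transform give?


Step 1 — Nyquist sampling rate:
fs = 2 * fmax = 2 * 3685.0 = 7370.0 Hz

Step 2 — DFT bin spacing:
df = fs / N = 7370.0 / 4096 = 1.7993 Hz

1.7993 Hz


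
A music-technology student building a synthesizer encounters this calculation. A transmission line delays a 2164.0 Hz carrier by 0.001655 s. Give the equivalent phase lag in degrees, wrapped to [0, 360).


Phase shift from frequency and time delay:
phi = 360 * f * t_delay
    = 360 * 2164.0 * 0.001655
    = 1289.31 degrees
    mod 360 = 209.31 degrees

209.31 degrees


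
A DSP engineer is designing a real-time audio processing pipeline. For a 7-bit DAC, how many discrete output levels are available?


Number of quantization levels = 2^N
= 2^7
= 128

128


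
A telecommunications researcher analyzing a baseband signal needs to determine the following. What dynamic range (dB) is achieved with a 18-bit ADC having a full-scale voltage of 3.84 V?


Dynamic range from full-scale to LSB:
V_min = V_max / 2^bits = 3.84 / 2^18
DR = 20 * log10(V_max / V_min)
   = 20 * log10(2^18)
   = 20 * 18 * log10(2)
   = 108.37 dB

108.37 dB


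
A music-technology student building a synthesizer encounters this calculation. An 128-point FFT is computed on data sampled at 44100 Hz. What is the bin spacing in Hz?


DFT frequency resolution:
df = fs / N
   = 44100 / 128
   = 344.5312 Hz

344.5312 Hz


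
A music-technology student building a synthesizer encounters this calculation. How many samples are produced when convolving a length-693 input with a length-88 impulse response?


Linear convolution output length:
L = N + M - 1
  = 693 + 88 - 1
  = 780 samples

780


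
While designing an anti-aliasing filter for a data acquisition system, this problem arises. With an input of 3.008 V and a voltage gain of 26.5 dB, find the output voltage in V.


Output voltage from dB gain:
V_out = V_in * 10^(gain_dB / 20)
      = 3.008 * 10^(26.5 / 20)
      = 3.008 * 21.13489
      = 63.5738 V

63.5738 V


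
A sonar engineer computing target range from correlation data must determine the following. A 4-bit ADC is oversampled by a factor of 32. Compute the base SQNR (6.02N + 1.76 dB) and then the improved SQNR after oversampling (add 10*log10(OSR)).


Step 1 — baseline SQNR at Nyquist:
SQNR_base = 6.02*N + 1.76
          = 6.02*4 + 1.76
          = 25.84 dB

Step 2 — oversampling processing gain:
G = 10*log10(OSR) = 10*log10(32) = 15.05 dB

Step 3 — total:
SQNR_total = 25.84 + 15.05 = 40.89 dB

Base SQNR = 25.84 dB; oversampled SQNR = 40.89 dB


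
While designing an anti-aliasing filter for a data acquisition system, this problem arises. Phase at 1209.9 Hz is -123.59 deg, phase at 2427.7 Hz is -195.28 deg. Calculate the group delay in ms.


Group delay from phase difference:
tau = -d(phi)/d(omega)
d(phi) = -71.69 deg = -1.251227 rad
d(omega) = 2*pi*(2427.7 - 1209.9) = 7651.6631 rad/s
tau = -(-1.251227) / 7651.6631
    = 0.1635 ms

0.1635 ms


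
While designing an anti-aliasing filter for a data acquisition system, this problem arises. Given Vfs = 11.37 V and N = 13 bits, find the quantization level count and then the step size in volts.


Step 1 — number of quantization levels:
L = 2^N = 2^13 = 8192

Step 2 — LSB step size:
delta = Vfs / L
      = 11.37 / 8192
      = 0.00138794 V

Levels = 8192; step size = 0.00138794 V


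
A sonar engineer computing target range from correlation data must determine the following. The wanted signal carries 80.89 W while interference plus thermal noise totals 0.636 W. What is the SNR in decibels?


SNR in decibels:
SNR = 10 * log10(Ps / Pn)
    = 10 * log10(80.89 / 0.636)
    = 10 * log10(127.1855)
    = 10 * 2.1044
    = 21.04 dB

21.04 dB


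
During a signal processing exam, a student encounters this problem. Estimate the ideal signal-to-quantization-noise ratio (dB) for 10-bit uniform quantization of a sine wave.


Theoretical SNR for a full-scale sinusoid:
SNR = 6.02 * N + 1.76
    = 6.02 * 10 + 1.76
    = 60.2 + 1.76
    = 61.96 dB

61.96 dB


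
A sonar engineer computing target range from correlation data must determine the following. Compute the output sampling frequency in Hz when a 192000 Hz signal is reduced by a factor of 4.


Decimation reduces the sample rate:
fs_out = fs_in / M
       = 192000 / 4
       = 48000.0 Hz

48000.0 Hz


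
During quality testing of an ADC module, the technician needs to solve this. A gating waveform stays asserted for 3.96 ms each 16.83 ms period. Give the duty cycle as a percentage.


Duty cycle as a percentage:
DC = (t_on / T) * 100
   = (3.96 / 16.83) * 100
   = 0.235294 * 100
   = 23.53 %

23.53 %


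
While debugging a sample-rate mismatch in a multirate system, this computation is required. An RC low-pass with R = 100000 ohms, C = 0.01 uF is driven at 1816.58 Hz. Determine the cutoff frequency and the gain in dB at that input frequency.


Step 1 — cutoff frequency:
fc = 1 / (2*pi*R*C)
C = 0.01 uF = 1e-08 F
fc = 1 / (2*pi*100000*1e-08)
   = 159.155 Hz

Step 2 — magnitude at f = 1816.58 Hz:
|H(f)| = 1 / sqrt(1 + (f/fc)^2)
f/fc = 1816.58 / 159.155 = 11.413905
|H| = 1 / sqrt(1 + 130.277227) = 0.0872781
|H|_dB = 20*log10(0.0872781) = -21.18 dB

fc = 159.155 Hz; |H(1816.58 Hz)| = -21.18 dB


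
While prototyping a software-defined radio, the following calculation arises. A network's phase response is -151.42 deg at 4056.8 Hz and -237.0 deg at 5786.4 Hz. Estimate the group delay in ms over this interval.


Group delay from phase difference:
tau = -d(phi)/d(omega)
d(phi) = -85.58 deg = -1.493653 rad
d(omega) = 2*pi*(5786.4 - 4056.8) = 10867.3973 rad/s
tau = -(-1.493653) / 10867.3973
    = 0.1374 ms

0.1374 ms


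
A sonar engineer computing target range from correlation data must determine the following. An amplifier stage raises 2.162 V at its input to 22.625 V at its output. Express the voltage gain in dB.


Voltage gain in dB:
G = 20 * log10(Vout / Vin)
  = 20 * log10(22.625 / 2.162)
  = 20 * log10(10.464847)
  = 20 * 1.019733
  = 20.39 dB

20.39 dB


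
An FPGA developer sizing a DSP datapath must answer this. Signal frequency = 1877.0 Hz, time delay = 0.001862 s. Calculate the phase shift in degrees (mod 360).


Phase shift from frequency and time delay:
phi = 360 * f * t_delay
    = 360 * 1877.0 * 0.001862
    = 1258.19 degrees
    mod 360 = 178.19 degrees

178.19 degrees


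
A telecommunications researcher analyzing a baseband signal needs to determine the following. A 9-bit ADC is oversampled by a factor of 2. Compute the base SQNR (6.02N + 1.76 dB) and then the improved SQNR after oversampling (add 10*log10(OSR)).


Step 1 — baseline SQNR at Nyquist:
SQNR_base = 6.02*N + 1.76
          = 6.02*9 + 1.76
          = 55.94 dB

Step 2 — oversampling processing gain:
G = 10*log10(OSR) = 10*log10(2) = 3.01 dB

Step 3 — total:
SQNR_total = 55.94 + 3.01 = 58.95 dB

Base SQNR = 55.94 dB; oversampled SQNR = 58.95 dB


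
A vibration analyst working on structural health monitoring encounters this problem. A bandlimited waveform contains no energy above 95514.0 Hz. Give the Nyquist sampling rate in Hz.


The Nyquist rate is twice the maximum frequency component.
fs_min = 2 * fmax
      = 2 * 95514.0
      = 191028.0 Hz

191028.0


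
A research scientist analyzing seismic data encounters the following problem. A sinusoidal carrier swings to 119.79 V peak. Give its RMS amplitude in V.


RMS voltage for a sinusoidal waveform:
V_rms = V_peak / sqrt(2)
      = 119.79 / 1.414214
      = 84.704 V

84.704 V


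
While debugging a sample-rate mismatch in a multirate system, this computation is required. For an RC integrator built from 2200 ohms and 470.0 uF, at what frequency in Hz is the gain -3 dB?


Cutoff frequency of a first-order RC filter:
fc = 1 / (2 * pi * R * C)
C = 470.0 uF = 0.00047 F
fc = 1 / (2 * pi * 2200 * 0.00047)
   = 1 / 6.4968136076237
   = 0.153922 Hz

0.153922 Hz


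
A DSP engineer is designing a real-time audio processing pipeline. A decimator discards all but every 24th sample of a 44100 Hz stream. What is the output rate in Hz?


Decimation reduces the sample rate:
fs_out = fs_in / M
       = 44100 / 24
       = 1837.5 Hz

1837.5 Hz


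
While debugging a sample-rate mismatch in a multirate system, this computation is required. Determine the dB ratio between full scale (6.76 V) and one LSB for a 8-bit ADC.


Dynamic range from full-scale to LSB:
V_min = V_max / 2^bits = 6.76 / 2^8
DR = 20 * log10(V_max / V_min)
   = 20 * log10(2^8)
   = 20 * 8 * log10(2)
   = 48.16 dB

48.16 dB


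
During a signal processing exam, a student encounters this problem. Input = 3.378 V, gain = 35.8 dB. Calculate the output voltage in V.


Output voltage from dB gain:
V_out = V_in * 10^(gain_dB / 20)
      = 3.378 * 10^(35.8 / 20)
      = 3.378 * 61.6595
      = 208.2858 V

208.2858 V


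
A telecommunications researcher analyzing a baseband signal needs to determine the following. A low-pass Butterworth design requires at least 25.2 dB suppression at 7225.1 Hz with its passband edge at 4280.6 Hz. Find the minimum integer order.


Butterworth filter order formula:
n = log10(10^(A/10) - 1) / (2 * log10(f_stop/f_pass))
10^(25.2/10) - 1 = 330.1311
f_stop/f_pass = 7225.1 / 4280.6 = 1.6879
n = 5.5395 -> ceil = 6

6


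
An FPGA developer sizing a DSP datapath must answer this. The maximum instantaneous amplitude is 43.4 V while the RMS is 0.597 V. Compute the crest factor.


Crest factor is the ratio of peak to RMS:
CF = V_peak / V_rms
   = 43.4 / 0.597
   = 72.6968

72.6968


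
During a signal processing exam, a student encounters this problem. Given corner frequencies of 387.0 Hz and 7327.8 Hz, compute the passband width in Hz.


Bandwidth is the difference of -3dB frequencies:
BW = f_high - f_low
   = 7327.8 - 387.0
   = 6940.8 Hz

6940.8 Hz


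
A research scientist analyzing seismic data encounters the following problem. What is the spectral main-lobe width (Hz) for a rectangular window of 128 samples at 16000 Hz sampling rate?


Main lobe width for a rectangular window:
Width = 2 * fs / N
      = 2 * 16000 / 128
      = 32000 / 128
      = 250.0 Hz

250.0 Hz


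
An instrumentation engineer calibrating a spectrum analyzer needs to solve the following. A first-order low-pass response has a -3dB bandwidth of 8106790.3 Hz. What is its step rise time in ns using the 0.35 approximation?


Rise time from bandwidth relationship:
tr = 0.35 / BW
   = 0.35 / 8106790.3
   = 4.317368367e-08 s
   = 43.1737 ns

43.1737 ns


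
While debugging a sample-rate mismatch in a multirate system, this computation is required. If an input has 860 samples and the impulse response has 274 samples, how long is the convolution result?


Linear convolution output length:
L = N + M - 1
  = 860 + 274 - 1
  = 1133 samples

1133


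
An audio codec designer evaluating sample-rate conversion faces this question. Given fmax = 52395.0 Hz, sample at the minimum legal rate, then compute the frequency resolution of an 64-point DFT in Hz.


Step 1 — Nyquist sampling rate:
fs = 2 * fmax = 2 * 52395.0 = 104790.0 Hz

Step 2 — DFT bin spacing:
df = fs / N = 104790.0 / 64 = 1637.3438 Hz

1637.3438 Hz


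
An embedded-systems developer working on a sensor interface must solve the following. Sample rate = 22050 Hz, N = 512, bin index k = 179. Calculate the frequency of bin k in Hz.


Frequency of DFT bin k:
f_k = k * fs / N
    = 179 * 22050 / 512
    = 3946950 / 512
    = 7708.887 Hz

7708.887 Hz


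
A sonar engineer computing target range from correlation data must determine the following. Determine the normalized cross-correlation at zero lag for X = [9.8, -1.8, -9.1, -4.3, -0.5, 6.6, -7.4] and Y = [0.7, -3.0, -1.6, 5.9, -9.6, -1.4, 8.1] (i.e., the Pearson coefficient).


Pearson correlation coefficient (population):
r = cov(X,Y) / (std(X) * std(Y))
Mean X = -0.9571, Mean Y = -0.1286
Cov(X,Y) = -9.113061
Std(X) = 6.466807, Std(Y) = 5.431052
r = -0.2595

-0.2595
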